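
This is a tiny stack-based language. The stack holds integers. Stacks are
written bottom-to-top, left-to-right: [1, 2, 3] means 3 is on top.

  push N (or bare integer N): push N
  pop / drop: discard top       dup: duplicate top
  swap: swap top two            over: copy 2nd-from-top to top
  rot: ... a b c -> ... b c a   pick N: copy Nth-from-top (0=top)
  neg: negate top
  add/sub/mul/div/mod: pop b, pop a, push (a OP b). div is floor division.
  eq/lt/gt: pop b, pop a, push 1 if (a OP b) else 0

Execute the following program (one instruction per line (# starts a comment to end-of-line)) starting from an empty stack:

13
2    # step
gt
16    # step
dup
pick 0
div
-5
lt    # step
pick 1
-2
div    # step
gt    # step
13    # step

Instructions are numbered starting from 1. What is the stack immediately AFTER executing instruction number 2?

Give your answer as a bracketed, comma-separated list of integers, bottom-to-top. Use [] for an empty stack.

Step 1 ('13'): [13]
Step 2 ('2'): [13, 2]

Answer: [13, 2]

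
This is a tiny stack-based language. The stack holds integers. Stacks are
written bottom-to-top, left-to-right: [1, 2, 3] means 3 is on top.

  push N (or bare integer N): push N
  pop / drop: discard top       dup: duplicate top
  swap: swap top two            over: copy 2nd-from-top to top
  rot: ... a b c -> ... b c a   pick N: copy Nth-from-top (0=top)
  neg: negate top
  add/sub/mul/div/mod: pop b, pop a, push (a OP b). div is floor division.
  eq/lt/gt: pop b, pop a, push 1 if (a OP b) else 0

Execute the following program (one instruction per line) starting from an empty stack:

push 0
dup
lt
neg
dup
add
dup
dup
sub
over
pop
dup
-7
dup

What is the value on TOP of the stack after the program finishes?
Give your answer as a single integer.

Answer: -7

Derivation:
After 'push 0': [0]
After 'dup': [0, 0]
After 'lt': [0]
After 'neg': [0]
After 'dup': [0, 0]
After 'add': [0]
After 'dup': [0, 0]
After 'dup': [0, 0, 0]
After 'sub': [0, 0]
After 'over': [0, 0, 0]
After 'pop': [0, 0]
After 'dup': [0, 0, 0]
After 'push -7': [0, 0, 0, -7]
After 'dup': [0, 0, 0, -7, -7]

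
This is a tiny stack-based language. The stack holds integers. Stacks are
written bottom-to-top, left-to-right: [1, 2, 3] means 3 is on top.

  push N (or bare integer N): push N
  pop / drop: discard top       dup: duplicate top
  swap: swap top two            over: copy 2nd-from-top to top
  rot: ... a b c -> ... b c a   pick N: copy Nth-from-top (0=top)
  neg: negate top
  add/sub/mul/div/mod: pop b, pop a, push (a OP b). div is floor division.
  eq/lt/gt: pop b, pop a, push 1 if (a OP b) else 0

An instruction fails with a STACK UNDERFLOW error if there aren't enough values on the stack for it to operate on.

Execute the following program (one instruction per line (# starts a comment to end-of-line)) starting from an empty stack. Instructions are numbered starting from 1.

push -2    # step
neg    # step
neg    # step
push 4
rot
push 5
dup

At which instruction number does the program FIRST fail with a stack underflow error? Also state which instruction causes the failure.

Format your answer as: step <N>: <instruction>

Answer: step 5: rot

Derivation:
Step 1 ('push -2'): stack = [-2], depth = 1
Step 2 ('neg'): stack = [2], depth = 1
Step 3 ('neg'): stack = [-2], depth = 1
Step 4 ('push 4'): stack = [-2, 4], depth = 2
Step 5 ('rot'): needs 3 value(s) but depth is 2 — STACK UNDERFLOW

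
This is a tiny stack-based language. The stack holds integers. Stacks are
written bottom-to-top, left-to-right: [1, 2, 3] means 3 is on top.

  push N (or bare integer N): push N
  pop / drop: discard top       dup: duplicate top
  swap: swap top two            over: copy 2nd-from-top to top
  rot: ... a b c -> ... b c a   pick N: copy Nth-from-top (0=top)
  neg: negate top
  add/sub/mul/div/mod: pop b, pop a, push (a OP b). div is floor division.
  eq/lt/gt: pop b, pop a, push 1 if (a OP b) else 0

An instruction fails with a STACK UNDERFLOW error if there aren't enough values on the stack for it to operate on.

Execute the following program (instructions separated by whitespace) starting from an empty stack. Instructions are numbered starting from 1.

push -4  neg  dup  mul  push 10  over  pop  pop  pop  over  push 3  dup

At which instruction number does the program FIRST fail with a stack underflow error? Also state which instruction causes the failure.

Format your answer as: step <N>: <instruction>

Answer: step 10: over

Derivation:
Step 1 ('push -4'): stack = [-4], depth = 1
Step 2 ('neg'): stack = [4], depth = 1
Step 3 ('dup'): stack = [4, 4], depth = 2
Step 4 ('mul'): stack = [16], depth = 1
Step 5 ('push 10'): stack = [16, 10], depth = 2
Step 6 ('over'): stack = [16, 10, 16], depth = 3
Step 7 ('pop'): stack = [16, 10], depth = 2
Step 8 ('pop'): stack = [16], depth = 1
Step 9 ('pop'): stack = [], depth = 0
Step 10 ('over'): needs 2 value(s) but depth is 0 — STACK UNDERFLOW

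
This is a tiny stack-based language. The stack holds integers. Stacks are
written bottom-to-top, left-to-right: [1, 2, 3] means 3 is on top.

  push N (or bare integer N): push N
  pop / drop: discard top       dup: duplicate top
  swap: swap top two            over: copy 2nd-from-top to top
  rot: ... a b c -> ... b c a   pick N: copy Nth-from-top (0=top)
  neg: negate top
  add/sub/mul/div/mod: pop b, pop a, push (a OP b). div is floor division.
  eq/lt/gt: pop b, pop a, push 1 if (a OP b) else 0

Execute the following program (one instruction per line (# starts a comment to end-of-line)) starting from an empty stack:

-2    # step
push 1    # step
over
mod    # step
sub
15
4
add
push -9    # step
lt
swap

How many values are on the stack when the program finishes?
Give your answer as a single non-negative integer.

Answer: 2

Derivation:
After 'push -2': stack = [-2] (depth 1)
After 'push 1': stack = [-2, 1] (depth 2)
After 'over': stack = [-2, 1, -2] (depth 3)
After 'mod': stack = [-2, -1] (depth 2)
After 'sub': stack = [-1] (depth 1)
After 'push 15': stack = [-1, 15] (depth 2)
After 'push 4': stack = [-1, 15, 4] (depth 3)
After 'add': stack = [-1, 19] (depth 2)
After 'push -9': stack = [-1, 19, -9] (depth 3)
After 'lt': stack = [-1, 0] (depth 2)
After 'swap': stack = [0, -1] (depth 2)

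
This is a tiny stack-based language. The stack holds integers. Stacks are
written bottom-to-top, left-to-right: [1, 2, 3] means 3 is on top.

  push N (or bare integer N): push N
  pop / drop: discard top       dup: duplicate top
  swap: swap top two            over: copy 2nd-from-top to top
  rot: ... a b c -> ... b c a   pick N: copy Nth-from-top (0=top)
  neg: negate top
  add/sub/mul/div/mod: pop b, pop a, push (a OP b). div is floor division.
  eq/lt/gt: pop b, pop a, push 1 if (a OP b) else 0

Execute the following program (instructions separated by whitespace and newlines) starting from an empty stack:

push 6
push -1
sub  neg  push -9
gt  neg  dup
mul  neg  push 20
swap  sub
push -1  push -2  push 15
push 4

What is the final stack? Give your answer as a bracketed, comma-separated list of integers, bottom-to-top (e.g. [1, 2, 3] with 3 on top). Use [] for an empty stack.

After 'push 6': [6]
After 'push -1': [6, -1]
After 'sub': [7]
After 'neg': [-7]
After 'push -9': [-7, -9]
After 'gt': [1]
After 'neg': [-1]
After 'dup': [-1, -1]
After 'mul': [1]
After 'neg': [-1]
After 'push 20': [-1, 20]
After 'swap': [20, -1]
After 'sub': [21]
After 'push -1': [21, -1]
After 'push -2': [21, -1, -2]
After 'push 15': [21, -1, -2, 15]
After 'push 4': [21, -1, -2, 15, 4]

Answer: [21, -1, -2, 15, 4]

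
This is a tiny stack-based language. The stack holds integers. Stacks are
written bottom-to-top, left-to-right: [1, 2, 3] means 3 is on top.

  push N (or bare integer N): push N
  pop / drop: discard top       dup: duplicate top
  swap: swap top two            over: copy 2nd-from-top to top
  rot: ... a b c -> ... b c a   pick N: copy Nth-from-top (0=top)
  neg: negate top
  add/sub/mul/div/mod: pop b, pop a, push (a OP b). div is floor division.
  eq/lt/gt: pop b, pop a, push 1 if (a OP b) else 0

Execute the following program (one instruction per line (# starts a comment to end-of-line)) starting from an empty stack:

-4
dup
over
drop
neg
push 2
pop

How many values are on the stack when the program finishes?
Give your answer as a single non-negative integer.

Answer: 2

Derivation:
After 'push -4': stack = [-4] (depth 1)
After 'dup': stack = [-4, -4] (depth 2)
After 'over': stack = [-4, -4, -4] (depth 3)
After 'drop': stack = [-4, -4] (depth 2)
After 'neg': stack = [-4, 4] (depth 2)
After 'push 2': stack = [-4, 4, 2] (depth 3)
After 'pop': stack = [-4, 4] (depth 2)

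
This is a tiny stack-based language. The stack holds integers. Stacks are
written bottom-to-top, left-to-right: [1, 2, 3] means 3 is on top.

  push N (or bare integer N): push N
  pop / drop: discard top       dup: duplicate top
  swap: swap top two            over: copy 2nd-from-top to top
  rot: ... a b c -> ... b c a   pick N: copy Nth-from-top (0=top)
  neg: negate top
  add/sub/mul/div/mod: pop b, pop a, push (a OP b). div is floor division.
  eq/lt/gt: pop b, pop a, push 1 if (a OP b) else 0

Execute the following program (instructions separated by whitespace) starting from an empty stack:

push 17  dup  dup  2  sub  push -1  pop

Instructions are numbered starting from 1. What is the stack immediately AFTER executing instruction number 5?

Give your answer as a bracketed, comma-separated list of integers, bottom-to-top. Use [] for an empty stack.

Answer: [17, 17, 15]

Derivation:
Step 1 ('push 17'): [17]
Step 2 ('dup'): [17, 17]
Step 3 ('dup'): [17, 17, 17]
Step 4 ('2'): [17, 17, 17, 2]
Step 5 ('sub'): [17, 17, 15]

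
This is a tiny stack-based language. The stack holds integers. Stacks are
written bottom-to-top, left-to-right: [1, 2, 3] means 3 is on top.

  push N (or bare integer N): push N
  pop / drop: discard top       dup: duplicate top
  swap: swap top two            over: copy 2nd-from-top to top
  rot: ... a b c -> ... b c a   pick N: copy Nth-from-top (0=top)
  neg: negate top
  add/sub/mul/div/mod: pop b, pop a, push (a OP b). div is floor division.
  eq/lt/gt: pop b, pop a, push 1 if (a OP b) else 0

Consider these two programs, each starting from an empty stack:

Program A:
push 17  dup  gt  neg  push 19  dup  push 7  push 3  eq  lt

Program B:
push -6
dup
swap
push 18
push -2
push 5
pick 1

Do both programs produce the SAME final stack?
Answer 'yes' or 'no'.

Program A trace:
  After 'push 17': [17]
  After 'dup': [17, 17]
  After 'gt': [0]
  After 'neg': [0]
  After 'push 19': [0, 19]
  After 'dup': [0, 19, 19]
  After 'push 7': [0, 19, 19, 7]
  After 'push 3': [0, 19, 19, 7, 3]
  After 'eq': [0, 19, 19, 0]
  After 'lt': [0, 19, 0]
Program A final stack: [0, 19, 0]

Program B trace:
  After 'push -6': [-6]
  After 'dup': [-6, -6]
  After 'swap': [-6, -6]
  After 'push 18': [-6, -6, 18]
  After 'push -2': [-6, -6, 18, -2]
  After 'push 5': [-6, -6, 18, -2, 5]
  After 'pick 1': [-6, -6, 18, -2, 5, -2]
Program B final stack: [-6, -6, 18, -2, 5, -2]
Same: no

Answer: no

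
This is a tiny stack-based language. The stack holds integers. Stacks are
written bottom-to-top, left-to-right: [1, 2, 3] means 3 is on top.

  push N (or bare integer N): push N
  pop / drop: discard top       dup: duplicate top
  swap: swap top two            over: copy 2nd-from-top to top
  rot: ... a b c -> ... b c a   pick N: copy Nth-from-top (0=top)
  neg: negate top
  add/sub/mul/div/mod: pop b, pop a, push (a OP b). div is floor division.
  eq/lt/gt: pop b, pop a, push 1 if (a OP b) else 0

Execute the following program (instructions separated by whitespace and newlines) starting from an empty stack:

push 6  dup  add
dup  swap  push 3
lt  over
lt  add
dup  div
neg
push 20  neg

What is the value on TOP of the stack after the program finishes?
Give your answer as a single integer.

After 'push 6': [6]
After 'dup': [6, 6]
After 'add': [12]
After 'dup': [12, 12]
After 'swap': [12, 12]
After 'push 3': [12, 12, 3]
After 'lt': [12, 0]
After 'over': [12, 0, 12]
After 'lt': [12, 1]
After 'add': [13]
After 'dup': [13, 13]
After 'div': [1]
After 'neg': [-1]
After 'push 20': [-1, 20]
After 'neg': [-1, -20]

Answer: -20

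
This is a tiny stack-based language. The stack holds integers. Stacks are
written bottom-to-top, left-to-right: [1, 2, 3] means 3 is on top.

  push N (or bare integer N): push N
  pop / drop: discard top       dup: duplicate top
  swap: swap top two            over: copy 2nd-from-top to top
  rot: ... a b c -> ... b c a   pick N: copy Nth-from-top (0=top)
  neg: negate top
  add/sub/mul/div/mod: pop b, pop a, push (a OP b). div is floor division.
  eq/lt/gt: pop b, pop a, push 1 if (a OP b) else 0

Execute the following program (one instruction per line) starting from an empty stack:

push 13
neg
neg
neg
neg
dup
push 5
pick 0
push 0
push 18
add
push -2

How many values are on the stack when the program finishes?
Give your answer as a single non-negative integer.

Answer: 6

Derivation:
After 'push 13': stack = [13] (depth 1)
After 'neg': stack = [-13] (depth 1)
After 'neg': stack = [13] (depth 1)
After 'neg': stack = [-13] (depth 1)
After 'neg': stack = [13] (depth 1)
After 'dup': stack = [13, 13] (depth 2)
After 'push 5': stack = [13, 13, 5] (depth 3)
After 'pick 0': stack = [13, 13, 5, 5] (depth 4)
After 'push 0': stack = [13, 13, 5, 5, 0] (depth 5)
After 'push 18': stack = [13, 13, 5, 5, 0, 18] (depth 6)
After 'add': stack = [13, 13, 5, 5, 18] (depth 5)
After 'push -2': stack = [13, 13, 5, 5, 18, -2] (depth 6)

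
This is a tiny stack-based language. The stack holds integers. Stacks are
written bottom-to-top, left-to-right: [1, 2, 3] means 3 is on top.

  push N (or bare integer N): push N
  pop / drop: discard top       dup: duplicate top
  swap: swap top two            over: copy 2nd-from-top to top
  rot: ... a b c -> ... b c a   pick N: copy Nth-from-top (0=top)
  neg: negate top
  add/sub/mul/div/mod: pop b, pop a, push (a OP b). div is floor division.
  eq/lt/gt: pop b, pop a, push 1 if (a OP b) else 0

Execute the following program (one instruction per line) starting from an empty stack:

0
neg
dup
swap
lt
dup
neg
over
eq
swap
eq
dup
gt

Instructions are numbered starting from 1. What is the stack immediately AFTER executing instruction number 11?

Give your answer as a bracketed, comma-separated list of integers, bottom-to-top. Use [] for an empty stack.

Answer: [0]

Derivation:
Step 1 ('0'): [0]
Step 2 ('neg'): [0]
Step 3 ('dup'): [0, 0]
Step 4 ('swap'): [0, 0]
Step 5 ('lt'): [0]
Step 6 ('dup'): [0, 0]
Step 7 ('neg'): [0, 0]
Step 8 ('over'): [0, 0, 0]
Step 9 ('eq'): [0, 1]
Step 10 ('swap'): [1, 0]
Step 11 ('eq'): [0]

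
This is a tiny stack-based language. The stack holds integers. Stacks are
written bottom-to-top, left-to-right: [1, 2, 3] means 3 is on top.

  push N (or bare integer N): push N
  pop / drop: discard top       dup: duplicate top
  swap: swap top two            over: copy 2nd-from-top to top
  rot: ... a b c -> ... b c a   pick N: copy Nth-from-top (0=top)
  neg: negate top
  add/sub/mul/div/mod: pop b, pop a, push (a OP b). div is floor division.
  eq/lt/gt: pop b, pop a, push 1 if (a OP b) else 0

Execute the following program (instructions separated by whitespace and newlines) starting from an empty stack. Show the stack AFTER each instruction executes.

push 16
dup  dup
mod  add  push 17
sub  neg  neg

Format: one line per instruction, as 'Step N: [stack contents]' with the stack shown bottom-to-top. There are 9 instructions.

Step 1: [16]
Step 2: [16, 16]
Step 3: [16, 16, 16]
Step 4: [16, 0]
Step 5: [16]
Step 6: [16, 17]
Step 7: [-1]
Step 8: [1]
Step 9: [-1]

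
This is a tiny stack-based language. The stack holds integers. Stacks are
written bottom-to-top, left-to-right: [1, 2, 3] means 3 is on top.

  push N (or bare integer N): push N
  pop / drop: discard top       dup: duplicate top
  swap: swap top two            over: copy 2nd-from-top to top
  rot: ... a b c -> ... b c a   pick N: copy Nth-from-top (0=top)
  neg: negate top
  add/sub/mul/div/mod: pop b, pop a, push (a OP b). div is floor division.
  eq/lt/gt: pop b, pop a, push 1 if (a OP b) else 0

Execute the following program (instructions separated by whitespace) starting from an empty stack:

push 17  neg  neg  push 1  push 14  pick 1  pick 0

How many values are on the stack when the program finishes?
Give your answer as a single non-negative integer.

After 'push 17': stack = [17] (depth 1)
After 'neg': stack = [-17] (depth 1)
After 'neg': stack = [17] (depth 1)
After 'push 1': stack = [17, 1] (depth 2)
After 'push 14': stack = [17, 1, 14] (depth 3)
After 'pick 1': stack = [17, 1, 14, 1] (depth 4)
After 'pick 0': stack = [17, 1, 14, 1, 1] (depth 5)

Answer: 5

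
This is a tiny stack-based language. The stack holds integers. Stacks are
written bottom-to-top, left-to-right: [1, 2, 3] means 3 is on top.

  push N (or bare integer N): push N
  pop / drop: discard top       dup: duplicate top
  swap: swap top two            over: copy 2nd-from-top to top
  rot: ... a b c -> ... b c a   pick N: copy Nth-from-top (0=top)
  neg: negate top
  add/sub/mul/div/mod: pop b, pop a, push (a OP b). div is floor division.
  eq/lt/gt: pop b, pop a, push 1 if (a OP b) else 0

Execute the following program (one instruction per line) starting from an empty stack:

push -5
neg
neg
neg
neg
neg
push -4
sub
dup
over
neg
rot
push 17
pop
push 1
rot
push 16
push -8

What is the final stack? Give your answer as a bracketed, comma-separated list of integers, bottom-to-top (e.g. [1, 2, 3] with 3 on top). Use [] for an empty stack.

After 'push -5': [-5]
After 'neg': [5]
After 'neg': [-5]
After 'neg': [5]
After 'neg': [-5]
After 'neg': [5]
After 'push -4': [5, -4]
After 'sub': [9]
After 'dup': [9, 9]
After 'over': [9, 9, 9]
After 'neg': [9, 9, -9]
After 'rot': [9, -9, 9]
After 'push 17': [9, -9, 9, 17]
After 'pop': [9, -9, 9]
After 'push 1': [9, -9, 9, 1]
After 'rot': [9, 9, 1, -9]
After 'push 16': [9, 9, 1, -9, 16]
After 'push -8': [9, 9, 1, -9, 16, -8]

Answer: [9, 9, 1, -9, 16, -8]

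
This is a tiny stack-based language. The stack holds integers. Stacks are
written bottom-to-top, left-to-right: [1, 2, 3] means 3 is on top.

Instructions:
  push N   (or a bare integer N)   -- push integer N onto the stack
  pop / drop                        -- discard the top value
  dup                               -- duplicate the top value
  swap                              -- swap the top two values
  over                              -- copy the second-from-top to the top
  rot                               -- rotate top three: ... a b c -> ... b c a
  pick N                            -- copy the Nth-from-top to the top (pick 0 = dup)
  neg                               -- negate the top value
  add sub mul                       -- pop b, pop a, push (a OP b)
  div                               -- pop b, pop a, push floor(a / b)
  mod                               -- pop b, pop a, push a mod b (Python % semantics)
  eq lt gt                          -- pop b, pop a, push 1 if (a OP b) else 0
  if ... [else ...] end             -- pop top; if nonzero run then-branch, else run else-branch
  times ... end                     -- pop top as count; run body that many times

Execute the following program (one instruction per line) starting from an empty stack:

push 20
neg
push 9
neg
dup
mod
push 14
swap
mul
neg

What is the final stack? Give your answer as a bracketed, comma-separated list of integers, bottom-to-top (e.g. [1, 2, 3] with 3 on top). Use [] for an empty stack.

Answer: [-20, 0]

Derivation:
After 'push 20': [20]
After 'neg': [-20]
After 'push 9': [-20, 9]
After 'neg': [-20, -9]
After 'dup': [-20, -9, -9]
After 'mod': [-20, 0]
After 'push 14': [-20, 0, 14]
After 'swap': [-20, 14, 0]
After 'mul': [-20, 0]
After 'neg': [-20, 0]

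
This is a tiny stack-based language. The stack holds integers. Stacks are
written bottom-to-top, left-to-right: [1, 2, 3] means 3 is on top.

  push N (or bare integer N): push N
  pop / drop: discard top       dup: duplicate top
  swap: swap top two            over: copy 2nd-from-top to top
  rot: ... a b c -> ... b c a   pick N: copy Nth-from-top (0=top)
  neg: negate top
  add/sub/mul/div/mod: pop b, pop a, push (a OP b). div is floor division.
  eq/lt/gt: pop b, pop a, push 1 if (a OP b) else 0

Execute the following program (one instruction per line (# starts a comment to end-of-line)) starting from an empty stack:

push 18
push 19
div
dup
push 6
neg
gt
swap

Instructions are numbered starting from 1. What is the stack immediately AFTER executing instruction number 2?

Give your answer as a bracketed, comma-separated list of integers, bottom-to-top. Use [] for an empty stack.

Step 1 ('push 18'): [18]
Step 2 ('push 19'): [18, 19]

Answer: [18, 19]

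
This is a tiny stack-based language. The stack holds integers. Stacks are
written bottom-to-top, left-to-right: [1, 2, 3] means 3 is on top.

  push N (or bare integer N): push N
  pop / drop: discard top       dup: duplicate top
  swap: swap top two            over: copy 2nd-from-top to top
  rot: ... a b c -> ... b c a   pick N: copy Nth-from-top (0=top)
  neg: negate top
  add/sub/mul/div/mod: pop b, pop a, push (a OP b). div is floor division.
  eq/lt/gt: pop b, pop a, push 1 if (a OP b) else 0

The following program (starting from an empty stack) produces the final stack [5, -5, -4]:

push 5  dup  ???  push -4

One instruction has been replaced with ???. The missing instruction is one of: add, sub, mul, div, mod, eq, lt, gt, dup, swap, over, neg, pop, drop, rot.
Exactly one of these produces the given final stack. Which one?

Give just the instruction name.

Answer: neg

Derivation:
Stack before ???: [5, 5]
Stack after ???:  [5, -5]
The instruction that transforms [5, 5] -> [5, -5] is: neg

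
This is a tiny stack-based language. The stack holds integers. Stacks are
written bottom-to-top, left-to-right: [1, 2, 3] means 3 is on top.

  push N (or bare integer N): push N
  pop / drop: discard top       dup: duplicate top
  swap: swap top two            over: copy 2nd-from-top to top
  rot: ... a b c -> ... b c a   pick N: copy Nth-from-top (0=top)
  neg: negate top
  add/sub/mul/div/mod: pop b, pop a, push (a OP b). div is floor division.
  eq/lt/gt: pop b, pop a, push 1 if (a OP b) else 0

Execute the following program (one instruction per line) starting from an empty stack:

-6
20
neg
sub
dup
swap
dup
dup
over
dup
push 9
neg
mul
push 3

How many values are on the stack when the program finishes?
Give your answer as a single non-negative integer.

After 'push -6': stack = [-6] (depth 1)
After 'push 20': stack = [-6, 20] (depth 2)
After 'neg': stack = [-6, -20] (depth 2)
After 'sub': stack = [14] (depth 1)
After 'dup': stack = [14, 14] (depth 2)
After 'swap': stack = [14, 14] (depth 2)
After 'dup': stack = [14, 14, 14] (depth 3)
After 'dup': stack = [14, 14, 14, 14] (depth 4)
After 'over': stack = [14, 14, 14, 14, 14] (depth 5)
After 'dup': stack = [14, 14, 14, 14, 14, 14] (depth 6)
After 'push 9': stack = [14, 14, 14, 14, 14, 14, 9] (depth 7)
After 'neg': stack = [14, 14, 14, 14, 14, 14, -9] (depth 7)
After 'mul': stack = [14, 14, 14, 14, 14, -126] (depth 6)
After 'push 3': stack = [14, 14, 14, 14, 14, -126, 3] (depth 7)

Answer: 7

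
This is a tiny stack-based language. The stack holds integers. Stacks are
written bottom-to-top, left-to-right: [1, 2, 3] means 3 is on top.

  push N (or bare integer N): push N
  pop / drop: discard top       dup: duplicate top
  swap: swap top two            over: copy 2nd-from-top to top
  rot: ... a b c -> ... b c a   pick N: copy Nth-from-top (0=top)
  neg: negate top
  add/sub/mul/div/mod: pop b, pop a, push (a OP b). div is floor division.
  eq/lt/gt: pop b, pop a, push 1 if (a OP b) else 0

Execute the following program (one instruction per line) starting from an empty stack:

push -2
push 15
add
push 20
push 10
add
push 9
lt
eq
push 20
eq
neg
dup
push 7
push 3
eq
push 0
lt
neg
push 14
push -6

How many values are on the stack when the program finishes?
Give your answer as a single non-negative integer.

After 'push -2': stack = [-2] (depth 1)
After 'push 15': stack = [-2, 15] (depth 2)
After 'add': stack = [13] (depth 1)
After 'push 20': stack = [13, 20] (depth 2)
After 'push 10': stack = [13, 20, 10] (depth 3)
After 'add': stack = [13, 30] (depth 2)
After 'push 9': stack = [13, 30, 9] (depth 3)
After 'lt': stack = [13, 0] (depth 2)
After 'eq': stack = [0] (depth 1)
After 'push 20': stack = [0, 20] (depth 2)
  ...
After 'neg': stack = [0] (depth 1)
After 'dup': stack = [0, 0] (depth 2)
After 'push 7': stack = [0, 0, 7] (depth 3)
After 'push 3': stack = [0, 0, 7, 3] (depth 4)
After 'eq': stack = [0, 0, 0] (depth 3)
After 'push 0': stack = [0, 0, 0, 0] (depth 4)
After 'lt': stack = [0, 0, 0] (depth 3)
After 'neg': stack = [0, 0, 0] (depth 3)
After 'push 14': stack = [0, 0, 0, 14] (depth 4)
After 'push -6': stack = [0, 0, 0, 14, -6] (depth 5)

Answer: 5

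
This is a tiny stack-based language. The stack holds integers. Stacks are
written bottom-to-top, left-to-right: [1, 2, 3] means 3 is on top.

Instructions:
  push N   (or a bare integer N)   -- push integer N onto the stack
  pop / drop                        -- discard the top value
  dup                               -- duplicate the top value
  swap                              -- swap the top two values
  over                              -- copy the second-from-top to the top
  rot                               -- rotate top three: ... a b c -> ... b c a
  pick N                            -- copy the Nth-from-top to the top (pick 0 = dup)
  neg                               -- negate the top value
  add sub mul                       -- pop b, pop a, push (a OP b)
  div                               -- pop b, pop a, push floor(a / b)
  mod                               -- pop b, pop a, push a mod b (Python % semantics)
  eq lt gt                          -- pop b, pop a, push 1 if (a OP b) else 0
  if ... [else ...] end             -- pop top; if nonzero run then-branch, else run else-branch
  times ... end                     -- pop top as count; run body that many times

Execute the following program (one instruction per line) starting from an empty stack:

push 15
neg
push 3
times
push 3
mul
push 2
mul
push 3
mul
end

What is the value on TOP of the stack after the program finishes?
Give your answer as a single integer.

Answer: -87480

Derivation:
After 'push 15': [15]
After 'neg': [-15]
After 'push 3': [-15, 3]
After 'times': [-15]
After 'push 3': [-15, 3]
After 'mul': [-45]
After 'push 2': [-45, 2]
After 'mul': [-90]
After 'push 3': [-90, 3]
After 'mul': [-270]
  ...
After 'push 2': [-810, 2]
After 'mul': [-1620]
After 'push 3': [-1620, 3]
After 'mul': [-4860]
After 'push 3': [-4860, 3]
After 'mul': [-14580]
After 'push 2': [-14580, 2]
After 'mul': [-29160]
After 'push 3': [-29160, 3]
After 'mul': [-87480]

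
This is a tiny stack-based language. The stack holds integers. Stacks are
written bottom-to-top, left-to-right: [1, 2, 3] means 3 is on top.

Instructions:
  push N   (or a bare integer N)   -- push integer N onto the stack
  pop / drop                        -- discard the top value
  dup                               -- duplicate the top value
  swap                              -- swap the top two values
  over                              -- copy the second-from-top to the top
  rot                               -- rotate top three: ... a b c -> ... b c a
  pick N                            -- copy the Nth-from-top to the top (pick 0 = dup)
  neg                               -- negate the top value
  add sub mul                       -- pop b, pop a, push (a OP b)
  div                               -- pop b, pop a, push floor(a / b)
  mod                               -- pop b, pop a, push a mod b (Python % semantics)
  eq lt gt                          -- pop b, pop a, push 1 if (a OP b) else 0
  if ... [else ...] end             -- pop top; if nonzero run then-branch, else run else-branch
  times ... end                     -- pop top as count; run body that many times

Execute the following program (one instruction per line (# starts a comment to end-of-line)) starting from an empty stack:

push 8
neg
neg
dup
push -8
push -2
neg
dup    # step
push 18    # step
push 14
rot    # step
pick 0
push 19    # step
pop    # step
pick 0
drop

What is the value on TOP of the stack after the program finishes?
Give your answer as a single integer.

After 'push 8': [8]
After 'neg': [-8]
After 'neg': [8]
After 'dup': [8, 8]
After 'push -8': [8, 8, -8]
After 'push -2': [8, 8, -8, -2]
After 'neg': [8, 8, -8, 2]
After 'dup': [8, 8, -8, 2, 2]
After 'push 18': [8, 8, -8, 2, 2, 18]
After 'push 14': [8, 8, -8, 2, 2, 18, 14]
After 'rot': [8, 8, -8, 2, 18, 14, 2]
After 'pick 0': [8, 8, -8, 2, 18, 14, 2, 2]
After 'push 19': [8, 8, -8, 2, 18, 14, 2, 2, 19]
After 'pop': [8, 8, -8, 2, 18, 14, 2, 2]
After 'pick 0': [8, 8, -8, 2, 18, 14, 2, 2, 2]
After 'drop': [8, 8, -8, 2, 18, 14, 2, 2]

Answer: 2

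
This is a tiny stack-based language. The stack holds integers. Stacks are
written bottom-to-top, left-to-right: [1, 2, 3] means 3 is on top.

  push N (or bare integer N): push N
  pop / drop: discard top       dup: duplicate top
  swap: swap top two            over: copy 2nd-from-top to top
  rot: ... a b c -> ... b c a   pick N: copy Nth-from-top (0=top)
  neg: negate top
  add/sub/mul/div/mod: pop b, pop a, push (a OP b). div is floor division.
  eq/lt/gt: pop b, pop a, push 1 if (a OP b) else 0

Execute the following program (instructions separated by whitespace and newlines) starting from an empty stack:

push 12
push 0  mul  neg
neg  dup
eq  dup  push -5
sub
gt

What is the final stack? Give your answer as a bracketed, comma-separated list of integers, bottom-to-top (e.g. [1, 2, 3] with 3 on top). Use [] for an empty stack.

Answer: [0]

Derivation:
After 'push 12': [12]
After 'push 0': [12, 0]
After 'mul': [0]
After 'neg': [0]
After 'neg': [0]
After 'dup': [0, 0]
After 'eq': [1]
After 'dup': [1, 1]
After 'push -5': [1, 1, -5]
After 'sub': [1, 6]
After 'gt': [0]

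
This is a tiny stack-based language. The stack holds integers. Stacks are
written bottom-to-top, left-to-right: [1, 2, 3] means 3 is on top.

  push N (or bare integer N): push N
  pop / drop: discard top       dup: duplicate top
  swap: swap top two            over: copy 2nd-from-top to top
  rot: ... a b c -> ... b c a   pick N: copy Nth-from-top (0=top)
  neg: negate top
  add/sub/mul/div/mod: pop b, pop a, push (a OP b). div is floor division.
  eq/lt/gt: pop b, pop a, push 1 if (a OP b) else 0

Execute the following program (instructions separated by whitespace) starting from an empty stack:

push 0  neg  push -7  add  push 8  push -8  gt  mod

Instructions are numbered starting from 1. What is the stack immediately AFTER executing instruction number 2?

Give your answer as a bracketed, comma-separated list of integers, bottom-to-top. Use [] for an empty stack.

Answer: [0]

Derivation:
Step 1 ('push 0'): [0]
Step 2 ('neg'): [0]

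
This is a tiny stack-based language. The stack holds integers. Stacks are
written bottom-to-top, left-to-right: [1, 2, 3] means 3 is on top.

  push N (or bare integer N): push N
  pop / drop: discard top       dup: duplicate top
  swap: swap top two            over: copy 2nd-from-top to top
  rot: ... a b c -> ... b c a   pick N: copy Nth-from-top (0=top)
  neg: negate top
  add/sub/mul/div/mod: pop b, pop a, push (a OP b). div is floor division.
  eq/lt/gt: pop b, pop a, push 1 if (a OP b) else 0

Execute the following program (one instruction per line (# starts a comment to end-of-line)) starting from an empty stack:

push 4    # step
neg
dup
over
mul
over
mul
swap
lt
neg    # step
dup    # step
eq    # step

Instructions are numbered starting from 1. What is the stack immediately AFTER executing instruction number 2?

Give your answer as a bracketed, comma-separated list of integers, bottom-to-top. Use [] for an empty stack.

Step 1 ('push 4'): [4]
Step 2 ('neg'): [-4]

Answer: [-4]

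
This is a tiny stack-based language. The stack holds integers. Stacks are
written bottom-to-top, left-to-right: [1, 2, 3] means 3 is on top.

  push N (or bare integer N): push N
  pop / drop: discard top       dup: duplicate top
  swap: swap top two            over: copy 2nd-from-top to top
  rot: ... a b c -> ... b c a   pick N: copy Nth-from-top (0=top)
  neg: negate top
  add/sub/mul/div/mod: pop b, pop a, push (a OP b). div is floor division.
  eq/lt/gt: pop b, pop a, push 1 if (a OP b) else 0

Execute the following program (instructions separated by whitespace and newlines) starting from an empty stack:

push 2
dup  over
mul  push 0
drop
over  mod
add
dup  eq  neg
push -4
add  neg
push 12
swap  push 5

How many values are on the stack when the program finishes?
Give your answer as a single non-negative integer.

After 'push 2': stack = [2] (depth 1)
After 'dup': stack = [2, 2] (depth 2)
After 'over': stack = [2, 2, 2] (depth 3)
After 'mul': stack = [2, 4] (depth 2)
After 'push 0': stack = [2, 4, 0] (depth 3)
After 'drop': stack = [2, 4] (depth 2)
After 'over': stack = [2, 4, 2] (depth 3)
After 'mod': stack = [2, 0] (depth 2)
After 'add': stack = [2] (depth 1)
After 'dup': stack = [2, 2] (depth 2)
After 'eq': stack = [1] (depth 1)
After 'neg': stack = [-1] (depth 1)
After 'push -4': stack = [-1, -4] (depth 2)
After 'add': stack = [-5] (depth 1)
After 'neg': stack = [5] (depth 1)
After 'push 12': stack = [5, 12] (depth 2)
After 'swap': stack = [12, 5] (depth 2)
After 'push 5': stack = [12, 5, 5] (depth 3)

Answer: 3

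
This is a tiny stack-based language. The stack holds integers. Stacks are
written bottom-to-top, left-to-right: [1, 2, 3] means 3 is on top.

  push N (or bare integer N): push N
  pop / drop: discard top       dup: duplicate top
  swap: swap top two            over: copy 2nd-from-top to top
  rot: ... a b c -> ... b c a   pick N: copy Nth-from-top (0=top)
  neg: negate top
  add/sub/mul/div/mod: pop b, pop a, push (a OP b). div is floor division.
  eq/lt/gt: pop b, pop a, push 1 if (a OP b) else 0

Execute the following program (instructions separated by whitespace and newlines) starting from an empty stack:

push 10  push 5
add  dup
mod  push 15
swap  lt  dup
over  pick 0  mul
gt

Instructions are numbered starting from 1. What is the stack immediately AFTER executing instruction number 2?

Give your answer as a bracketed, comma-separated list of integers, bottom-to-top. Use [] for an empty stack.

Step 1 ('push 10'): [10]
Step 2 ('push 5'): [10, 5]

Answer: [10, 5]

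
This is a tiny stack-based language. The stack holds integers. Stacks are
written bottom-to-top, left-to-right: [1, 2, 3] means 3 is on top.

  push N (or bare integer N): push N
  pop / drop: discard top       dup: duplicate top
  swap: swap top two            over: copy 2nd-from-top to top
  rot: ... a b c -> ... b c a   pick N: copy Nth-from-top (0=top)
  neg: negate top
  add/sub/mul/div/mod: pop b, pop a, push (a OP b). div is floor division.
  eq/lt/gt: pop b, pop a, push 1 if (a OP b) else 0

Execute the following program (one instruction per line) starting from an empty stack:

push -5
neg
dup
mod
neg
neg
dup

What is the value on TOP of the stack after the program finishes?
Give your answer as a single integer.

Answer: 0

Derivation:
After 'push -5': [-5]
After 'neg': [5]
After 'dup': [5, 5]
After 'mod': [0]
After 'neg': [0]
After 'neg': [0]
After 'dup': [0, 0]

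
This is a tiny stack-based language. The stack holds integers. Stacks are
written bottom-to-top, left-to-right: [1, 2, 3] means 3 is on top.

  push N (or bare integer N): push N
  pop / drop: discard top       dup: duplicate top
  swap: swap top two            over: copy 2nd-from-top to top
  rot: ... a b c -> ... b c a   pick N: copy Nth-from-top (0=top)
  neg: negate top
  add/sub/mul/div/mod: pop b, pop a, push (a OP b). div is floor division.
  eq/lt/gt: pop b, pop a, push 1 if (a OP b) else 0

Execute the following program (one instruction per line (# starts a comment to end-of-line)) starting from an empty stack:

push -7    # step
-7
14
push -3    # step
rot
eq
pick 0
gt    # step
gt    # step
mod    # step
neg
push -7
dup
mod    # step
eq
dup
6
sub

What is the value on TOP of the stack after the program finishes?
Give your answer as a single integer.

After 'push -7': [-7]
After 'push -7': [-7, -7]
After 'push 14': [-7, -7, 14]
After 'push -3': [-7, -7, 14, -3]
After 'rot': [-7, 14, -3, -7]
After 'eq': [-7, 14, 0]
After 'pick 0': [-7, 14, 0, 0]
After 'gt': [-7, 14, 0]
After 'gt': [-7, 1]
After 'mod': [0]
After 'neg': [0]
After 'push -7': [0, -7]
After 'dup': [0, -7, -7]
After 'mod': [0, 0]
After 'eq': [1]
After 'dup': [1, 1]
After 'push 6': [1, 1, 6]
After 'sub': [1, -5]

Answer: -5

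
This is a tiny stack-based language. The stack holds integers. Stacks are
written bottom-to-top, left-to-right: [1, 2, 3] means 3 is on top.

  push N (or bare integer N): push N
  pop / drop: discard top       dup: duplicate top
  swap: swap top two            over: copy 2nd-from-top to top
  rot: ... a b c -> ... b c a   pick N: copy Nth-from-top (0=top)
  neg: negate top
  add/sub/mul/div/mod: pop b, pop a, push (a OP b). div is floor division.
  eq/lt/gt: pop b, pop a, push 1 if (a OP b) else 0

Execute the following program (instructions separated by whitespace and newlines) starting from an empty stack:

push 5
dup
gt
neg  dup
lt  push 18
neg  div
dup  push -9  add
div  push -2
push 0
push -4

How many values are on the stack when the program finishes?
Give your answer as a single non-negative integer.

Answer: 4

Derivation:
After 'push 5': stack = [5] (depth 1)
After 'dup': stack = [5, 5] (depth 2)
After 'gt': stack = [0] (depth 1)
After 'neg': stack = [0] (depth 1)
After 'dup': stack = [0, 0] (depth 2)
After 'lt': stack = [0] (depth 1)
After 'push 18': stack = [0, 18] (depth 2)
After 'neg': stack = [0, -18] (depth 2)
After 'div': stack = [0] (depth 1)
After 'dup': stack = [0, 0] (depth 2)
After 'push -9': stack = [0, 0, -9] (depth 3)
After 'add': stack = [0, -9] (depth 2)
After 'div': stack = [0] (depth 1)
After 'push -2': stack = [0, -2] (depth 2)
After 'push 0': stack = [0, -2, 0] (depth 3)
After 'push -4': stack = [0, -2, 0, -4] (depth 4)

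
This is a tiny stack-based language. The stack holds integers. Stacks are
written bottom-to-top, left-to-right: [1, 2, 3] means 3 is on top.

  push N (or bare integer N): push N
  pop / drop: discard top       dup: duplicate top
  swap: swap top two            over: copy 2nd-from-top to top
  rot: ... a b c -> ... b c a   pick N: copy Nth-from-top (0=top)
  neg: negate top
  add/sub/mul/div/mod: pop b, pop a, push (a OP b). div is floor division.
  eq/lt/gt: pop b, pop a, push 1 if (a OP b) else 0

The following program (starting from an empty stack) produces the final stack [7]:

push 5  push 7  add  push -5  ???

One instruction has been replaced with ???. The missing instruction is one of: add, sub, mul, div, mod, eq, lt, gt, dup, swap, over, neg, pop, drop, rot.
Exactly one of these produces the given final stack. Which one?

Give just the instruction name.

Answer: add

Derivation:
Stack before ???: [12, -5]
Stack after ???:  [7]
The instruction that transforms [12, -5] -> [7] is: add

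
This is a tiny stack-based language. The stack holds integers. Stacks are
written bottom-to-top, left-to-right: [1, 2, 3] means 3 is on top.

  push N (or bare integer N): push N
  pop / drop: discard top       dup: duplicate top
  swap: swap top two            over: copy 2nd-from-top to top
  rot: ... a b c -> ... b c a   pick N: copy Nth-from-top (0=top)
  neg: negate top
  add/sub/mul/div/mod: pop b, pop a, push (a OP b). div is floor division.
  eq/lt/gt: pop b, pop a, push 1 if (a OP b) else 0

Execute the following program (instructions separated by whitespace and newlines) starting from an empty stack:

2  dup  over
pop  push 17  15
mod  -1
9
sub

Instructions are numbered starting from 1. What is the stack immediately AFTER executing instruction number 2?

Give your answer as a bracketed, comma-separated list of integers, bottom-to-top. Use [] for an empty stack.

Step 1 ('2'): [2]
Step 2 ('dup'): [2, 2]

Answer: [2, 2]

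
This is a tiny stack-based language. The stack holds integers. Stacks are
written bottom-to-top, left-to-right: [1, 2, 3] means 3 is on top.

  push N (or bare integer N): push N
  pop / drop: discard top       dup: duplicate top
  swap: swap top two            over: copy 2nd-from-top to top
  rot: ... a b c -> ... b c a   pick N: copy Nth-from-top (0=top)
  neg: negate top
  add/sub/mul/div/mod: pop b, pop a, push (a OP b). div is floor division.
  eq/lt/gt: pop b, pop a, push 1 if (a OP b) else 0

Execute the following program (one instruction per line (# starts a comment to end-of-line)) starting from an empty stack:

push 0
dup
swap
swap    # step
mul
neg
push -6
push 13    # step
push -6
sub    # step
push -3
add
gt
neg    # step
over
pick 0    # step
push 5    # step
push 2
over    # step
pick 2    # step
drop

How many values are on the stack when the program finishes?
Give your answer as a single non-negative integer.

After 'push 0': stack = [0] (depth 1)
After 'dup': stack = [0, 0] (depth 2)
After 'swap': stack = [0, 0] (depth 2)
After 'swap': stack = [0, 0] (depth 2)
After 'mul': stack = [0] (depth 1)
After 'neg': stack = [0] (depth 1)
After 'push -6': stack = [0, -6] (depth 2)
After 'push 13': stack = [0, -6, 13] (depth 3)
After 'push -6': stack = [0, -6, 13, -6] (depth 4)
After 'sub': stack = [0, -6, 19] (depth 3)
  ...
After 'add': stack = [0, -6, 16] (depth 3)
After 'gt': stack = [0, 0] (depth 2)
After 'neg': stack = [0, 0] (depth 2)
After 'over': stack = [0, 0, 0] (depth 3)
After 'pick 0': stack = [0, 0, 0, 0] (depth 4)
After 'push 5': stack = [0, 0, 0, 0, 5] (depth 5)
After 'push 2': stack = [0, 0, 0, 0, 5, 2] (depth 6)
After 'over': stack = [0, 0, 0, 0, 5, 2, 5] (depth 7)
After 'pick 2': stack = [0, 0, 0, 0, 5, 2, 5, 5] (depth 8)
After 'drop': stack = [0, 0, 0, 0, 5, 2, 5] (depth 7)

Answer: 7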